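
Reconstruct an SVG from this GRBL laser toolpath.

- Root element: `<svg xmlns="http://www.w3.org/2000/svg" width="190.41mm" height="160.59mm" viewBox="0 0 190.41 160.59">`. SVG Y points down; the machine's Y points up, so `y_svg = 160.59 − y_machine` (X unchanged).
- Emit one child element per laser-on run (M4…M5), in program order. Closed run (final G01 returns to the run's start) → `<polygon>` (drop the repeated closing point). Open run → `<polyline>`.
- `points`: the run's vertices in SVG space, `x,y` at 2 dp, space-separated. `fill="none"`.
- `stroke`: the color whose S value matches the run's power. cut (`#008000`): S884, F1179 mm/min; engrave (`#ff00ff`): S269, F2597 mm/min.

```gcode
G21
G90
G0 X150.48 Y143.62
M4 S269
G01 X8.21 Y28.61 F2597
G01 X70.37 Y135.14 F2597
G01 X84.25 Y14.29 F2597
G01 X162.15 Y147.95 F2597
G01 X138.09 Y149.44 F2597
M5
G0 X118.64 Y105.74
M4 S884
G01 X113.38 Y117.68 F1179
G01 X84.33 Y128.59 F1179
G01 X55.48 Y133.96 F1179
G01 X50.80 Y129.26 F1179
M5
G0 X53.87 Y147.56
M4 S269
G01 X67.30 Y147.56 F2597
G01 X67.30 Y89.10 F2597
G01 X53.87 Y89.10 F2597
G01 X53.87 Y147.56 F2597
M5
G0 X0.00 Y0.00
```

y_svg = 160.59 − y_m.

[1] S269→`#ff00ff` (engrave); open run; points: 150.48,16.97 8.21,131.98 70.37,25.45 84.25,146.30 162.15,12.64 138.09,11.15

[2] S884→`#008000` (cut); open run; points: 118.64,54.85 113.38,42.91 84.33,32.00 55.48,26.63 50.80,31.33

[3] S269→`#ff00ff` (engrave); closed run; points: 53.87,13.03 67.30,13.03 67.30,71.49 53.87,71.49

<svg xmlns="http://www.w3.org/2000/svg" width="190.41mm" height="160.59mm" viewBox="0 0 190.41 160.59">
  <polyline points="150.48,16.97 8.21,131.98 70.37,25.45 84.25,146.30 162.15,12.64 138.09,11.15" fill="none" stroke="#ff00ff"/>
  <polyline points="118.64,54.85 113.38,42.91 84.33,32.00 55.48,26.63 50.80,31.33" fill="none" stroke="#008000"/>
  <polygon points="53.87,13.03 67.30,13.03 67.30,71.49 53.87,71.49" fill="none" stroke="#ff00ff"/>
</svg>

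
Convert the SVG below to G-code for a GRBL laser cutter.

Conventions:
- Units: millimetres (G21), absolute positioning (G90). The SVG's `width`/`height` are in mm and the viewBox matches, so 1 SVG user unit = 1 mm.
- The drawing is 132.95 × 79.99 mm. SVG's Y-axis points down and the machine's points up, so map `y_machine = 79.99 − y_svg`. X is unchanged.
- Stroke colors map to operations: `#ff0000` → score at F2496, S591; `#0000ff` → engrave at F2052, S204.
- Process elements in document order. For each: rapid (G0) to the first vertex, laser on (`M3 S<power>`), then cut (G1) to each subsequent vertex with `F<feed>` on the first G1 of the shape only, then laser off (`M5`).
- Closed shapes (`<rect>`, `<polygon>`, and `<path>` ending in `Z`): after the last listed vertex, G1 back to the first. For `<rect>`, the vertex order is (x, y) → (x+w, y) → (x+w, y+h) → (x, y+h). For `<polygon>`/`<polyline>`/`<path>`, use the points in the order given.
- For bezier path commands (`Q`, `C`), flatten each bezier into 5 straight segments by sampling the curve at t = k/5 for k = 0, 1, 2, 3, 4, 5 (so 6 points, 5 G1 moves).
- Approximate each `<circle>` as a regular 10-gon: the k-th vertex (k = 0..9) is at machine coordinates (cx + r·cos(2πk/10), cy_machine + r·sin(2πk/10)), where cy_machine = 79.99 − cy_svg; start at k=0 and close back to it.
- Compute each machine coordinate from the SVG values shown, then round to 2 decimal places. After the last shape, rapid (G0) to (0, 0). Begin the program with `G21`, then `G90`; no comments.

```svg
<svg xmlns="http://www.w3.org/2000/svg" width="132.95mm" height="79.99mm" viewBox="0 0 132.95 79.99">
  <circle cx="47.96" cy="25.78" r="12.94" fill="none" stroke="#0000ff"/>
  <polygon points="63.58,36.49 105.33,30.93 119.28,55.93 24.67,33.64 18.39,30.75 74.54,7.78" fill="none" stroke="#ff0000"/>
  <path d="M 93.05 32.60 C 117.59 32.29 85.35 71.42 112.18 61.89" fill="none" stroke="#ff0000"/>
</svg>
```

G21
G90
G0 X60.90 Y54.21
M3 S204
G1 X58.43 Y61.82 F2052
G1 X51.96 Y66.52
G1 X43.96 Y66.52
G1 X37.49 Y61.82
G1 X35.02 Y54.21
G1 X37.49 Y46.60
G1 X43.96 Y41.90
G1 X51.96 Y41.90
G1 X58.43 Y46.60
G1 X60.90 Y54.21
M5
G0 X63.58 Y43.50
M3 S591
G1 X105.33 Y49.06 F2496
G1 X119.28 Y24.06
G1 X24.67 Y46.35
G1 X18.39 Y49.24
G1 X74.54 Y72.21
G1 X63.58 Y43.50
M5
G0 X93.05 Y47.39
M3 S591
G1 X101.89 Y43.55 F2496
G1 X102.66 Y34.47
G1 X100.92 Y24.38
G1 X102.24 Y17.52
G1 X112.18 Y18.10
M5
G0 X0.00 Y0.00

viewBox `0 0 132.95 79.99` with mm width/height → 1 unit = 1 mm. Flip: y_m = 79.99 − y_svg.

**Shape 1** — `<circle>` circle, stroke `#0000ff` → engrave (S204, F2052). Machine vertices: (60.90,54.21) → (58.43,61.82) → (51.96,66.52) → (43.96,66.52) → (37.49,61.82) → (35.02,54.21) → (37.49,46.60) → (43.96,41.90) → (51.96,41.90) → (58.43,46.60) → (60.90,54.21). Closed: final G1 returns to the first vertex.

**Shape 2** — `<polygon>` closed polygon, stroke `#ff0000` → score (S591, F2496). Machine vertices: (63.58,43.50) → (105.33,49.06) → (119.28,24.06) → (24.67,46.35) → (18.39,49.24) → (74.54,72.21) → (63.58,43.50). Closed: final G1 returns to the first vertex.

**Shape 3** — `<path>` cubic bezier, stroke `#ff0000` → score (S591, F2496). Control points (SVG): P0=(93.05,32.60), P1=(117.59,32.29), P2=(85.35,71.42), P3=(112.18,61.89); sampled at t=k/5. Machine vertices: (93.05,47.39) → (101.89,43.55) → (102.66,34.47) → (100.92,24.38) → (102.24,17.52) → (112.18,18.10). Open path.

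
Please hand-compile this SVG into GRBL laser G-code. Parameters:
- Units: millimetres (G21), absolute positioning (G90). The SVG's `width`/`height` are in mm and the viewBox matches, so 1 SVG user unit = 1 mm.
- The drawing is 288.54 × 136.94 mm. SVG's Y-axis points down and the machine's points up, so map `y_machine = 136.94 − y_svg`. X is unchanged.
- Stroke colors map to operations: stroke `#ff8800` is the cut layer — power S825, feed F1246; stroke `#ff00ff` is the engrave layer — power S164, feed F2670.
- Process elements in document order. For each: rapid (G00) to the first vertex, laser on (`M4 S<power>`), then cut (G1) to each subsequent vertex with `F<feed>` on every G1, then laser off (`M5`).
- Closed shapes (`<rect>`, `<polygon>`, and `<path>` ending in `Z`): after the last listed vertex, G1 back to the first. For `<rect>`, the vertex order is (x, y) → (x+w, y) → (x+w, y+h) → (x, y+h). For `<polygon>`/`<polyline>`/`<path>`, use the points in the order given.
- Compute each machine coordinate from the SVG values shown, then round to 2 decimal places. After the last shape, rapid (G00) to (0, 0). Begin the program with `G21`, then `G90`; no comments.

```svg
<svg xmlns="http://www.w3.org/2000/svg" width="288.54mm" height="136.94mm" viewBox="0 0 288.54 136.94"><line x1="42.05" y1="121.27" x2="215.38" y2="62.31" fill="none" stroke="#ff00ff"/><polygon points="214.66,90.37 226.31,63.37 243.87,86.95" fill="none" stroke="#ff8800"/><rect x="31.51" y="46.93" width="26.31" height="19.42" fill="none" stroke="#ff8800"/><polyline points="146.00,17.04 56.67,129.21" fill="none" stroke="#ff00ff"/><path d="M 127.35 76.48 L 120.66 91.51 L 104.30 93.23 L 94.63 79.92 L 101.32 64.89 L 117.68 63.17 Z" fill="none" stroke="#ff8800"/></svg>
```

G21
G90
G00 X42.05 Y15.67
M4 S164
G1 X215.38 Y74.63 F2670
M5
G00 X214.66 Y46.57
M4 S825
G1 X226.31 Y73.57 F1246
G1 X243.87 Y49.99 F1246
G1 X214.66 Y46.57 F1246
M5
G00 X31.51 Y90.01
M4 S825
G1 X57.82 Y90.01 F1246
G1 X57.82 Y70.59 F1246
G1 X31.51 Y70.59 F1246
G1 X31.51 Y90.01 F1246
M5
G00 X146.00 Y119.90
M4 S164
G1 X56.67 Y7.73 F2670
M5
G00 X127.35 Y60.46
M4 S825
G1 X120.66 Y45.43 F1246
G1 X104.30 Y43.71 F1246
G1 X94.63 Y57.02 F1246
G1 X101.32 Y72.05 F1246
G1 X117.68 Y73.77 F1246
G1 X127.35 Y60.46 F1246
M5
G00 X0.00 Y0.00

viewBox `0 0 288.54 136.94` with mm width/height → 1 unit = 1 mm. Flip: y_m = 136.94 − y_svg.

**Shape 1** — `<line>` line segment, stroke `#ff00ff` → engrave (S164, F2670). Machine vertices: (42.05,15.67) → (215.38,74.63). Open path.

**Shape 2** — `<polygon>` regular polygon, stroke `#ff8800` → cut (S825, F1246). Machine vertices: (214.66,46.57) → (226.31,73.57) → (243.87,49.99) → (214.66,46.57). Closed: final G1 returns to the first vertex.

**Shape 3** — `<rect>` rectangle, stroke `#ff8800` → cut (S825, F1246). Machine vertices: (31.51,90.01) → (57.82,90.01) → (57.82,70.59) → (31.51,70.59) → (31.51,90.01). Closed: final G1 returns to the first vertex.

**Shape 4** — `<polyline>` line segment, stroke `#ff00ff` → engrave (S164, F2670). Machine vertices: (146.00,119.90) → (56.67,7.73). Open path.

**Shape 5** — `<path>` regular polygon, stroke `#ff8800` → cut (S825, F1246). Machine vertices: (127.35,60.46) → (120.66,45.43) → (104.30,43.71) → (94.63,57.02) → (101.32,72.05) → (117.68,73.77) → (127.35,60.46). Closed: final G1 returns to the first vertex.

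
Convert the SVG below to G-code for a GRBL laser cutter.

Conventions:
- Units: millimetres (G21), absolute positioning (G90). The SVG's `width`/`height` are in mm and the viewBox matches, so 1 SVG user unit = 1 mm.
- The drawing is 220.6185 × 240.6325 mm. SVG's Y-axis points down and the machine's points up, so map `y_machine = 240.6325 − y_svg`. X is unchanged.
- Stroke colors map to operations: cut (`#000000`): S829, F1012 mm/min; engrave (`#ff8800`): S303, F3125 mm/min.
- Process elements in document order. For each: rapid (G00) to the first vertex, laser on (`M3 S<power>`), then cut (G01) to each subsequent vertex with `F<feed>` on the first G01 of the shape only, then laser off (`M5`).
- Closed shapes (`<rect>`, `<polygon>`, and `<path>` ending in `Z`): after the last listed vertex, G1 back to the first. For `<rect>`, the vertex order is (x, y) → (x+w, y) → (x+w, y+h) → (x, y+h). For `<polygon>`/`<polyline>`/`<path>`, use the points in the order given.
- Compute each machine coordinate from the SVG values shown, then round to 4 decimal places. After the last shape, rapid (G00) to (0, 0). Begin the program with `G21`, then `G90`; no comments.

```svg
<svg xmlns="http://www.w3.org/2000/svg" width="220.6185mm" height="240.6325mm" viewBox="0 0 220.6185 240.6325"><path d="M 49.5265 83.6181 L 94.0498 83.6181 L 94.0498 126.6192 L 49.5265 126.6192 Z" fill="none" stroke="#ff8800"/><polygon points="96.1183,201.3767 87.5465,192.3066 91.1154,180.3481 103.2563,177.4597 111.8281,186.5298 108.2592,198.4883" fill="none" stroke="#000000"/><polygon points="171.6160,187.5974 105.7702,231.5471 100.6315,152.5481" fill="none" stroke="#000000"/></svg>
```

Since the viewBox matches the mm dimensions, user units are millimetres directly. The only transform is the Y-flip y_m = 240.6325 − y_svg.

Shape 1 is a rectangle drawn with `<path>`. Its stroke #ff8800 means engrave at S303, F3125. After flipping Y the toolpath is (49.5265,157.0144) → (94.0498,157.0144) → (94.0498,114.0133) → (49.5265,114.0133) → (49.5265,157.0144), returning to the start.

Shape 2 is a regular polygon drawn with `<polygon>`. Its stroke #000000 means cut at S829, F1012. After flipping Y the toolpath is (96.1183,39.2558) → (87.5465,48.3259) → (91.1154,60.2844) → (103.2563,63.1728) → (111.8281,54.1027) → (108.2592,42.1442) → (96.1183,39.2558), returning to the start.

Shape 3 is a regular polygon drawn with `<polygon>`. Its stroke #000000 means cut at S829, F1012. After flipping Y the toolpath is (171.6160,53.0351) → (105.7702,9.0854) → (100.6315,88.0844) → (171.6160,53.0351), returning to the start.

G21
G90
G00 X49.5265 Y157.0144
M3 S303
G01 X94.0498 Y157.0144 F3125
G01 X94.0498 Y114.0133
G01 X49.5265 Y114.0133
G01 X49.5265 Y157.0144
M5
G00 X96.1183 Y39.2558
M3 S829
G01 X87.5465 Y48.3259 F1012
G01 X91.1154 Y60.2844
G01 X103.2563 Y63.1728
G01 X111.8281 Y54.1027
G01 X108.2592 Y42.1442
G01 X96.1183 Y39.2558
M5
G00 X171.6160 Y53.0351
M3 S829
G01 X105.7702 Y9.0854 F1012
G01 X100.6315 Y88.0844
G01 X171.6160 Y53.0351
M5
G00 X0.0000 Y0.0000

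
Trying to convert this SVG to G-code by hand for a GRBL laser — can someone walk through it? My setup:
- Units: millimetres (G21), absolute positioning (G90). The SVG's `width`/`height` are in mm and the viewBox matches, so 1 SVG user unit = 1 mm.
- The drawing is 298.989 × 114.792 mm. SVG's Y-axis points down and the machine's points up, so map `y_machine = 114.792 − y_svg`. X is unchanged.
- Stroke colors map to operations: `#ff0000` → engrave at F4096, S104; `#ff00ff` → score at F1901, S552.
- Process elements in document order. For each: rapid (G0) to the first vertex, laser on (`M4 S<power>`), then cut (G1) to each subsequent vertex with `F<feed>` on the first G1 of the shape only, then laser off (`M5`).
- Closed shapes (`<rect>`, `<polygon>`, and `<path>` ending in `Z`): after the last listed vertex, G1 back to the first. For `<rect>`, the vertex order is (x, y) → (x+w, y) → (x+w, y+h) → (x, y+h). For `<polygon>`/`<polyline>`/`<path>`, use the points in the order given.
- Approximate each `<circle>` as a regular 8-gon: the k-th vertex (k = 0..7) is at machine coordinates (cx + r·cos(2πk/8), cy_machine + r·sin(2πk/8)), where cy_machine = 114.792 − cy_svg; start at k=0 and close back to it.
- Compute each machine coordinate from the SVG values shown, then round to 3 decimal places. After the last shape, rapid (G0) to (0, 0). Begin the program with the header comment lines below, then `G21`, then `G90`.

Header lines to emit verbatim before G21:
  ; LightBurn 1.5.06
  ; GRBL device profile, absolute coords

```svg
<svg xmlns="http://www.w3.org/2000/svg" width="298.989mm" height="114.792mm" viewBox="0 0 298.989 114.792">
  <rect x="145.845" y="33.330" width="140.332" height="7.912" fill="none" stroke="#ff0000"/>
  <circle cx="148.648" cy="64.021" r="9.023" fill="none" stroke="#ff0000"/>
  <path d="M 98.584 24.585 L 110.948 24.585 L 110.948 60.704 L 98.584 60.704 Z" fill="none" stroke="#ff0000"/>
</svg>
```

viewBox `0 0 298.989 114.792` with mm width/height → 1 unit = 1 mm. Flip: y_m = 114.792 − y_svg.

**Shape 1** — `<rect>` rectangle, stroke `#ff0000` → engrave (S104, F4096). Machine vertices: (145.845,81.462) → (286.177,81.462) → (286.177,73.550) → (145.845,73.550) → (145.845,81.462). Closed: final G1 returns to the first vertex.

**Shape 2** — `<circle>` circle, stroke `#ff0000` → engrave (S104, F4096). Machine vertices: (157.671,50.771) → (155.028,57.151) → (148.648,59.794) → (142.268,57.151) → (139.625,50.771) → (142.268,44.391) → (148.648,41.748) → (155.028,44.391) → (157.671,50.771). Closed: final G1 returns to the first vertex.

**Shape 3** — `<path>` rectangle, stroke `#ff0000` → engrave (S104, F4096). Machine vertices: (98.584,90.207) → (110.948,90.207) → (110.948,54.088) → (98.584,54.088) → (98.584,90.207). Closed: final G1 returns to the first vertex.

; LightBurn 1.5.06
; GRBL device profile, absolute coords
G21
G90
G0 X145.845 Y81.462
M4 S104
G1 X286.177 Y81.462 F4096
G1 X286.177 Y73.550
G1 X145.845 Y73.550
G1 X145.845 Y81.462
M5
G0 X157.671 Y50.771
M4 S104
G1 X155.028 Y57.151 F4096
G1 X148.648 Y59.794
G1 X142.268 Y57.151
G1 X139.625 Y50.771
G1 X142.268 Y44.391
G1 X148.648 Y41.748
G1 X155.028 Y44.391
G1 X157.671 Y50.771
M5
G0 X98.584 Y90.207
M4 S104
G1 X110.948 Y90.207 F4096
G1 X110.948 Y54.088
G1 X98.584 Y54.088
G1 X98.584 Y90.207
M5
G0 X0.000 Y0.000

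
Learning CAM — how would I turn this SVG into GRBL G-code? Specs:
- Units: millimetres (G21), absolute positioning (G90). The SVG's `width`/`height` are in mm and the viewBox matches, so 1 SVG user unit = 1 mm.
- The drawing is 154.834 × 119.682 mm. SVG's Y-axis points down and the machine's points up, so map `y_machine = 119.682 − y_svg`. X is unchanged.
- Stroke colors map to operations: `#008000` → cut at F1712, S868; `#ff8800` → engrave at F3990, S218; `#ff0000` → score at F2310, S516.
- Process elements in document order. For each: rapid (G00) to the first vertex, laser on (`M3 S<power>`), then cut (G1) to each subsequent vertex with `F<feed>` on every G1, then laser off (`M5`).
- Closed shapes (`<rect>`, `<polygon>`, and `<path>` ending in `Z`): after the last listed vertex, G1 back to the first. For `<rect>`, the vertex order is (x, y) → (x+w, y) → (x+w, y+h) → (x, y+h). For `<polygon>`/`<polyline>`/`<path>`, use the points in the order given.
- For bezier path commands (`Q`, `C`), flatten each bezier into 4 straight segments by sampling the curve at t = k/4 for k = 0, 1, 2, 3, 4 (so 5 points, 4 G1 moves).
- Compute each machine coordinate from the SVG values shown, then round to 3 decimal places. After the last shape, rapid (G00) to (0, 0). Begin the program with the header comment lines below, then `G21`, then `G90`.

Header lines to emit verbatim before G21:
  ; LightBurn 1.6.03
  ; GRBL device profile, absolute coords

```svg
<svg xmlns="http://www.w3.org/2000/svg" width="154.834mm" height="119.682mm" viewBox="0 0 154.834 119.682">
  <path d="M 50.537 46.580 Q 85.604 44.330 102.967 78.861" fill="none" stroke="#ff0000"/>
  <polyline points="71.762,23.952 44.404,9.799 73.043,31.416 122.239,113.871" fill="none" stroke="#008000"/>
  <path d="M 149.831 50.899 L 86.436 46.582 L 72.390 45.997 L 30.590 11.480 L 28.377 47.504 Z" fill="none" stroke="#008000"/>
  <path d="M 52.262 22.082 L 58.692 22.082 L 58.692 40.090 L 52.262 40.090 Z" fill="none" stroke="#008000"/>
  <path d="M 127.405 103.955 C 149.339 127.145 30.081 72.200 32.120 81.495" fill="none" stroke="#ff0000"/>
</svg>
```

; LightBurn 1.6.03
; GRBL device profile, absolute coords
G21
G90
G00 X50.537 Y73.102
M3 S516
G1 X66.964 Y71.928 F2310
G1 X81.178 Y66.157 F2310
G1 X93.179 Y55.788 F2310
G1 X102.967 Y40.821 F2310
M5
G00 X71.762 Y95.730
M3 S868
G1 X44.404 Y109.883 F1712
G1 X73.043 Y88.266 F1712
G1 X122.239 Y5.811 F1712
M5
G00 X149.831 Y68.783
M3 S868
G1 X86.436 Y73.100 F1712
G1 X72.390 Y73.685 F1712
G1 X30.590 Y108.202 F1712
G1 X28.377 Y72.178 F1712
G1 X149.831 Y68.783 F1712
M5
G00 X52.262 Y97.600
M3 S868
G1 X58.692 Y97.600 F1712
G1 X58.692 Y79.592 F1712
G1 X52.262 Y79.592 F1712
G1 X52.262 Y97.600 F1712
M5
G00 X127.405 Y15.727
M3 S516
G1 X121.483 Y10.760 F2310
G1 X87.223 Y21.746 F2310
G1 X49.233 Y35.338 F2310
G1 X32.120 Y38.187 F2310
M5
G00 X0.000 Y0.000

viewBox `0 0 154.834 119.682` with mm width/height → 1 unit = 1 mm. Flip: y_m = 119.682 − y_svg.

**Shape 1** — `<path>` quadratic bezier, stroke `#ff0000` → score (S516, F2310). Control points (SVG): P0=(50.537,46.580), P1=(85.604,44.330), P2=(102.967,78.861); sampled at t=k/4. Machine vertices: (50.537,73.102) → (66.964,71.928) → (81.178,66.157) → (93.179,55.788) → (102.967,40.821). Open path.

**Shape 2** — `<polyline>` open polyline, stroke `#008000` → cut (S868, F1712). Machine vertices: (71.762,95.730) → (44.404,109.883) → (73.043,88.266) → (122.239,5.811). Open path.

**Shape 3** — `<path>` closed polygon, stroke `#008000` → cut (S868, F1712). Machine vertices: (149.831,68.783) → (86.436,73.100) → (72.390,73.685) → (30.590,108.202) → (28.377,72.178) → (149.831,68.783). Closed: final G1 returns to the first vertex.

**Shape 4** — `<path>` rectangle, stroke `#008000` → cut (S868, F1712). Machine vertices: (52.262,97.600) → (58.692,97.600) → (58.692,79.592) → (52.262,79.592) → (52.262,97.600). Closed: final G1 returns to the first vertex.

**Shape 5** — `<path>` cubic bezier, stroke `#ff0000` → score (S516, F2310). Control points (SVG): P0=(127.405,103.955), P1=(149.339,127.145), P2=(30.081,72.200), P3=(32.120,81.495); sampled at t=k/4. Machine vertices: (127.405,15.727) → (121.483,10.760) → (87.223,21.746) → (49.233,35.338) → (32.120,38.187). Open path.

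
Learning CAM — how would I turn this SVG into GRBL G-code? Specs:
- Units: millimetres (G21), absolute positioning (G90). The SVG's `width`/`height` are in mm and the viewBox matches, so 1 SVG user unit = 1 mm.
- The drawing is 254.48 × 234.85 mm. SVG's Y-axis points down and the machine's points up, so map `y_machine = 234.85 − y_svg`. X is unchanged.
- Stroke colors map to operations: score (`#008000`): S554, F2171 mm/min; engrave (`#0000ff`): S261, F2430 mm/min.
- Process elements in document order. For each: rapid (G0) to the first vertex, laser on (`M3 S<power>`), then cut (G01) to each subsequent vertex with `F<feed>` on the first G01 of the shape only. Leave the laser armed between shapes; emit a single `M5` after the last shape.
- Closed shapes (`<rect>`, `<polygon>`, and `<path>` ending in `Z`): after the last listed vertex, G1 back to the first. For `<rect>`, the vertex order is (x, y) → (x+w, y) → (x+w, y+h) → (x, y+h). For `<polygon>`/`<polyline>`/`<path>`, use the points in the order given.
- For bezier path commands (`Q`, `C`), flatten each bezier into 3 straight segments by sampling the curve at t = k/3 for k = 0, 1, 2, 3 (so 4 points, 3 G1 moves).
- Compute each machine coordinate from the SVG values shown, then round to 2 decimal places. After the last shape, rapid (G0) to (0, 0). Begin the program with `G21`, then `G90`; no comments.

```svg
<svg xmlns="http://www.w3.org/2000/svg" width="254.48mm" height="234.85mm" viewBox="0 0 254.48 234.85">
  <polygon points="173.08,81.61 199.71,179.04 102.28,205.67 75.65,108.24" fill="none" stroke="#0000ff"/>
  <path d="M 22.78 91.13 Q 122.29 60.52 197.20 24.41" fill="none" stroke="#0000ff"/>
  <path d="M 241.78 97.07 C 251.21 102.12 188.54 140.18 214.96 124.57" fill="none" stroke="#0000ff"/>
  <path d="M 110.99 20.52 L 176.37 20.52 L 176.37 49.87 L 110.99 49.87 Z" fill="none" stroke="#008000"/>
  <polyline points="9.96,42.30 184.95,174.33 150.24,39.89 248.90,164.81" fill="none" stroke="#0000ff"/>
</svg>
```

Since the viewBox matches the mm dimensions, user units are millimetres directly. The only transform is the Y-flip y_m = 234.85 − y_svg.

Shape 1 is a regular polygon drawn with `<polygon>`. Its stroke #0000ff means engrave at S261, F2430. After flipping Y the toolpath is (173.08,153.24) → (199.71,55.81) → (102.28,29.18) → (75.65,126.61) → (173.08,153.24), returning to the start.

Shape 2 is a quadratic bezier drawn with `<path>`. Its stroke #0000ff means engrave at S261, F2430. After flipping Y the toolpath is (22.78,143.72) → (86.39,164.74) → (144.53,186.98) → (197.20,210.44).

Shape 3 is a cubic bezier drawn with `<path>`. Its stroke #0000ff means engrave at S261, F2430. After flipping Y the toolpath is (241.78,137.78) → (233.15,124.94) → (212.27,109.35) → (214.96,110.28).

Shape 4 is a rectangle drawn with `<path>`. Its stroke #008000 means score at S554, F2171. After flipping Y the toolpath is (110.99,214.33) → (176.37,214.33) → (176.37,184.98) → (110.99,184.98) → (110.99,214.33), returning to the start.

Shape 5 is a open polyline drawn with `<polyline>`. Its stroke #0000ff means engrave at S261, F2430. After flipping Y the toolpath is (9.96,192.55) → (184.95,60.52) → (150.24,194.96) → (248.90,70.04).

G21
G90
G0 X173.08 Y153.24
M3 S261
G01 X199.71 Y55.81 F2430
G01 X102.28 Y29.18
G01 X75.65 Y126.61
G01 X173.08 Y153.24
G0 X22.78 Y143.72
M3 S261
G01 X86.39 Y164.74 F2430
G01 X144.53 Y186.98
G01 X197.20 Y210.44
G0 X241.78 Y137.78
M3 S261
G01 X233.15 Y124.94 F2430
G01 X212.27 Y109.35
G01 X214.96 Y110.28
G0 X110.99 Y214.33
M3 S554
G01 X176.37 Y214.33 F2171
G01 X176.37 Y184.98
G01 X110.99 Y184.98
G01 X110.99 Y214.33
G0 X9.96 Y192.55
M3 S261
G01 X184.95 Y60.52 F2430
G01 X150.24 Y194.96
G01 X248.90 Y70.04
M5
G0 X0.00 Y0.00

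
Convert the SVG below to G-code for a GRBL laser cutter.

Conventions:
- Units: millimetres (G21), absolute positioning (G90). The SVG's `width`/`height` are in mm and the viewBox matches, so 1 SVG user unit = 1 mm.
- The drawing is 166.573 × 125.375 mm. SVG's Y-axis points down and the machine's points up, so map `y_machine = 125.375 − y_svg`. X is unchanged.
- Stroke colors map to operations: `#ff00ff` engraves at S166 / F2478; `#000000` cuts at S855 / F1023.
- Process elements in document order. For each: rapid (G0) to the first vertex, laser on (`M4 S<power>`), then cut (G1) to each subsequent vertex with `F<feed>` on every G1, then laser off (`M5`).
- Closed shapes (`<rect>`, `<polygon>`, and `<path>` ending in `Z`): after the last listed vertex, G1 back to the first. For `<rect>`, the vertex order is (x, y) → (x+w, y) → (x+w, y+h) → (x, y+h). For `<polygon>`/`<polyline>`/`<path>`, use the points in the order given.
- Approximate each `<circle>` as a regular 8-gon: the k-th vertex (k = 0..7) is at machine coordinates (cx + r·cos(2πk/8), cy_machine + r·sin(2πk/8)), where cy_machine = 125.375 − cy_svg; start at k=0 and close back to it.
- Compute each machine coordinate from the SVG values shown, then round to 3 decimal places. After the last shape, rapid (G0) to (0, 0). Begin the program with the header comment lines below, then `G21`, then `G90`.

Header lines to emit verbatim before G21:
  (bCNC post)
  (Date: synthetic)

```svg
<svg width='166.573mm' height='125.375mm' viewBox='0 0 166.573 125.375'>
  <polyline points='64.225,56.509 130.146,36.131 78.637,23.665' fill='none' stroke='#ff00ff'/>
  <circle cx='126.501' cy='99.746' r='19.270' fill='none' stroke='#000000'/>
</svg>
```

(bCNC post)
(Date: synthetic)
G21
G90
G0 X64.225 Y68.866
M4 S166
G1 X130.146 Y89.244 F2478
G1 X78.637 Y101.710 F2478
M5
G0 X145.771 Y25.629
M4 S855
G1 X140.127 Y39.255 F1023
G1 X126.501 Y44.899 F1023
G1 X112.875 Y39.255 F1023
G1 X107.231 Y25.629 F1023
G1 X112.875 Y12.003 F1023
G1 X126.501 Y6.359 F1023
G1 X140.127 Y12.003 F1023
G1 X145.771 Y25.629 F1023
M5
G0 X0.000 Y0.000

viewBox `0 0 166.573 125.375` with mm width/height → 1 unit = 1 mm. Flip: y_m = 125.375 − y_svg.

**Shape 1** — `<polyline>` open polyline, stroke `#ff00ff` → engrave (S166, F2478). Machine vertices: (64.225,68.866) → (130.146,89.244) → (78.637,101.710). Open path.

**Shape 2** — `<circle>` circle, stroke `#000000` → cut (S855, F1023). Machine vertices: (145.771,25.629) → (140.127,39.255) → (126.501,44.899) → (112.875,39.255) → (107.231,25.629) → (112.875,12.003) → (126.501,6.359) → (140.127,12.003) → (145.771,25.629). Closed: final G1 returns to the first vertex.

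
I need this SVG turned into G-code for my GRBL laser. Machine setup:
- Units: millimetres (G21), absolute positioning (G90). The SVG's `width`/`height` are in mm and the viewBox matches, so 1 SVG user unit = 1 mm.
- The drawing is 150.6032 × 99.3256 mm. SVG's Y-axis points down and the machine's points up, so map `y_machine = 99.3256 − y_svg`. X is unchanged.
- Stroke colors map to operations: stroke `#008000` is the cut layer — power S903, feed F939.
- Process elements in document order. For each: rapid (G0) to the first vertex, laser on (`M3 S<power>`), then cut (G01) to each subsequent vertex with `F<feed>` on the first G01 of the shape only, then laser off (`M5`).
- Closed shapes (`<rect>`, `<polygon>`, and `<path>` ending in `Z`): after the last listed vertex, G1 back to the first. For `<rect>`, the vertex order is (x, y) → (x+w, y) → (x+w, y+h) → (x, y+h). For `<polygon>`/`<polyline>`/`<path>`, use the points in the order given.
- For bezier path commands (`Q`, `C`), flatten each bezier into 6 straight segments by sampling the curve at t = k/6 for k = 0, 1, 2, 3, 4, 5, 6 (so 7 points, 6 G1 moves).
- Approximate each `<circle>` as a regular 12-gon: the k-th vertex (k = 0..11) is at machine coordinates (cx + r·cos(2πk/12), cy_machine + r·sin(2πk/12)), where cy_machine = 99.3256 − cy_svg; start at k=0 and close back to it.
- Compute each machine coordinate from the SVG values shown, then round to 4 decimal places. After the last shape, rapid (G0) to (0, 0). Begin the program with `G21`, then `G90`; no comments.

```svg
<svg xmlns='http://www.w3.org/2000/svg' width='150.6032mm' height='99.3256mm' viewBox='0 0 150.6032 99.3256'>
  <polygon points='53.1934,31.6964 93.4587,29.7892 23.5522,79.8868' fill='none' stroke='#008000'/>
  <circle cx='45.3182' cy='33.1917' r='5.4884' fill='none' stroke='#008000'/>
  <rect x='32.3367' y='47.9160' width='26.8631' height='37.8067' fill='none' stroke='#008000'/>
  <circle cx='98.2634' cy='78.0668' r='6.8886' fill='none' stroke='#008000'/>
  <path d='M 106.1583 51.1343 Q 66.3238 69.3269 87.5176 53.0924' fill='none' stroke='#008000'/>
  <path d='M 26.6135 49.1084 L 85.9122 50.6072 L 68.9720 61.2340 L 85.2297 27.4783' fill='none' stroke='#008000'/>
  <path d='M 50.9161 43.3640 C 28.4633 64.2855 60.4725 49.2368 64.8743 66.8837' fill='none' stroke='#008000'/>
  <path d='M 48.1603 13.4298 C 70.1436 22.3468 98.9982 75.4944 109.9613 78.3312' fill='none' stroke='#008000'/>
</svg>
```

G21
G90
G0 X53.1934 Y67.6292
M3 S903
G01 X93.4587 Y69.5364 F939
G01 X23.5522 Y19.4388
G01 X53.1934 Y67.6292
M5
G0 X50.8066 Y66.1339
M3 S903
G01 X50.0713 Y68.8781 F939
G01 X48.0624 Y70.8870
G01 X45.3182 Y71.6223
G01 X42.5740 Y70.8870
G01 X40.5651 Y68.8781
G01 X39.8298 Y66.1339
G01 X40.5651 Y63.3897
G01 X42.5740 Y61.3808
G01 X45.3182 Y60.6455
G01 X48.0624 Y61.3808
G01 X50.0713 Y63.3897
G01 X50.8066 Y66.1339
M5
G0 X32.3367 Y51.4096
M3 S903
G01 X59.1998 Y51.4096 F939
G01 X59.1998 Y13.6029
G01 X32.3367 Y13.6029
G01 X32.3367 Y51.4096
M5
G0 X105.1520 Y21.2588
M3 S903
G01 X104.2291 Y24.7031 F939
G01 X101.7077 Y27.2245
G01 X98.2634 Y28.1474
G01 X94.8191 Y27.2245
G01 X92.2977 Y24.7031
G01 X91.3748 Y21.2588
G01 X92.2977 Y17.8145
G01 X94.8191 Y15.2931
G01 X98.2634 Y14.3702
G01 X101.7077 Y15.2931
G01 X104.2291 Y17.8145
G01 X105.1520 Y21.2588
M5
G0 X106.1583 Y48.1913
M3 S903
G01 X94.5754 Y43.0834 F939
G01 X86.3829 Y39.8881
G01 X81.5809 Y38.6055
G01 X80.1693 Y39.2354
G01 X82.1482 Y41.7780
G01 X87.5176 Y46.2332
M5
G0 X26.6135 Y50.2172
M3 S903
G01 X85.9122 Y48.7184 F939
G01 X68.9720 Y38.0916
G01 X85.2297 Y71.8473
M5
G0 X50.9161 Y55.9616
M3 S903
G01 X43.8482 Y48.1805 F939
G01 X43.5777 Y44.4870
G01 X47.8247 Y42.9738
G01 X54.3096 Y41.7334
G01 X60.7527 Y38.8586
G01 X64.8743 Y32.4419
M5
G0 X48.1603 Y85.8958
M3 S903
G01 X59.6099 Y78.1891 F939
G01 X71.5169 Y65.7368
G01 X83.1934 Y51.1650
G01 X93.9515 Y37.0999
G01 X103.1034 Y26.1677
G01 X109.9613 Y20.9944
M5
G0 X0.0000 Y0.0000

viewBox `0 0 150.6032 99.3256` with mm width/height → 1 unit = 1 mm. Flip: y_m = 99.3256 − y_svg.

**Shape 1** — `<polygon>` closed polygon, stroke `#008000` → cut (S903, F939). Machine vertices: (53.1934,67.6292) → (93.4587,69.5364) → (23.5522,19.4388) → (53.1934,67.6292). Closed: final G1 returns to the first vertex.

**Shape 2** — `<circle>` circle, stroke `#008000` → cut (S903, F939). Machine vertices: (50.8066,66.1339) → (50.0713,68.8781) → (48.0624,70.8870) → (45.3182,71.6223) → (42.5740,70.8870) → (40.5651,68.8781) → (39.8298,66.1339) → (40.5651,63.3897) → (42.5740,61.3808) → (45.3182,60.6455) → (48.0624,61.3808) → (50.0713,63.3897) → (50.8066,66.1339). Closed: final G1 returns to the first vertex.

**Shape 3** — `<rect>` rectangle, stroke `#008000` → cut (S903, F939). Machine vertices: (32.3367,51.4096) → (59.1998,51.4096) → (59.1998,13.6029) → (32.3367,13.6029) → (32.3367,51.4096). Closed: final G1 returns to the first vertex.

**Shape 4** — `<circle>` circle, stroke `#008000` → cut (S903, F939). Machine vertices: (105.1520,21.2588) → (104.2291,24.7031) → (101.7077,27.2245) → (98.2634,28.1474) → (94.8191,27.2245) → (92.2977,24.7031) → (91.3748,21.2588) → (92.2977,17.8145) → (94.8191,15.2931) → (98.2634,14.3702) → (101.7077,15.2931) → (104.2291,17.8145) → (105.1520,21.2588). Closed: final G1 returns to the first vertex.

**Shape 5** — `<path>` quadratic bezier, stroke `#008000` → cut (S903, F939). Control points (SVG): P0=(106.1583,51.1343), P1=(66.3238,69.3269), P2=(87.5176,53.0924); sampled at t=k/6. Machine vertices: (106.1583,48.1913) → (94.5754,43.0834) → (86.3829,39.8881) → (81.5809,38.6055) → (80.1693,39.2354) → (82.1482,41.7780) → (87.5176,46.2332). Open path.

**Shape 6** — `<path>` open polyline, stroke `#008000` → cut (S903, F939). Machine vertices: (26.6135,50.2172) → (85.9122,48.7184) → (68.9720,38.0916) → (85.2297,71.8473). Open path.

**Shape 7** — `<path>` cubic bezier, stroke `#008000` → cut (S903, F939). Control points (SVG): P0=(50.9161,43.3640), P1=(28.4633,64.2855), P2=(60.4725,49.2368), P3=(64.8743,66.8837); sampled at t=k/6. Machine vertices: (50.9161,55.9616) → (43.8482,48.1805) → (43.5777,44.4870) → (47.8247,42.9738) → (54.3096,41.7334) → (60.7527,38.8586) → (64.8743,32.4419). Open path.

**Shape 8** — `<path>` cubic bezier, stroke `#008000` → cut (S903, F939). Control points (SVG): P0=(48.1603,13.4298), P1=(70.1436,22.3468), P2=(98.9982,75.4944), P3=(109.9613,78.3312); sampled at t=k/6. Machine vertices: (48.1603,85.8958) → (59.6099,78.1891) → (71.5169,65.7368) → (83.1934,51.1650) → (93.9515,37.0999) → (103.1034,26.1677) → (109.9613,20.9944). Open path.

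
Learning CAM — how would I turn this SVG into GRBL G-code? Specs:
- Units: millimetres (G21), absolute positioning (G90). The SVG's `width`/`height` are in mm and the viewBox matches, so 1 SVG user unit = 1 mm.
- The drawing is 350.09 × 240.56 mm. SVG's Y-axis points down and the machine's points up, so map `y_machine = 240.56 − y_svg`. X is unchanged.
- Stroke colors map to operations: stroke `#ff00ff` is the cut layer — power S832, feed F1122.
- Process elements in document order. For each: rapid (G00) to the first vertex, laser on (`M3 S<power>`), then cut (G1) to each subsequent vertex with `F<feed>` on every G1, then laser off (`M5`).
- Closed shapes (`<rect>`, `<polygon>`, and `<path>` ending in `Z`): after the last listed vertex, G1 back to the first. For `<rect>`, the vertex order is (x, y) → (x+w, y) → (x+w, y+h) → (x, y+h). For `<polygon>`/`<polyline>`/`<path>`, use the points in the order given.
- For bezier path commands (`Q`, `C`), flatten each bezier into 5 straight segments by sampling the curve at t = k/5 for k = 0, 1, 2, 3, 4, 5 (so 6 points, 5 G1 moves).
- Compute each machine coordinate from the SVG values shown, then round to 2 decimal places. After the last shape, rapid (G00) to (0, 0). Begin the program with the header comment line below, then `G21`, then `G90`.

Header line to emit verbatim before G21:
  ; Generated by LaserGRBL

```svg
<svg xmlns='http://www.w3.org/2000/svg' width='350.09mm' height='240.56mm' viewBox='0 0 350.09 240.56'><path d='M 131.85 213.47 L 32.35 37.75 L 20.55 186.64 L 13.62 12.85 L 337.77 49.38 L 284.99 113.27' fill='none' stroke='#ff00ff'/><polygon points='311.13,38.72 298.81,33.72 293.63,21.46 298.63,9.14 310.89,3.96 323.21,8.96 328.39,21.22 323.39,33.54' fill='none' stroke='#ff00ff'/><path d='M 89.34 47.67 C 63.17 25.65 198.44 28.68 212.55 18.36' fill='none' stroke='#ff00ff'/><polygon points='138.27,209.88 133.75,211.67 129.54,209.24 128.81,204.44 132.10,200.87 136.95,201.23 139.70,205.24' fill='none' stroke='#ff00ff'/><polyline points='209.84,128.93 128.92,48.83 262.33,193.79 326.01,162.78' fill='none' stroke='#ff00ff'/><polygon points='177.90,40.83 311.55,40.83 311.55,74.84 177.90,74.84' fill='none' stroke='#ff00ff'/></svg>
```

; Generated by LaserGRBL
G21
G90
G00 X131.85 Y27.09
M3 S832
G1 X32.35 Y202.81 F1122
G1 X20.55 Y53.92 F1122
G1 X13.62 Y227.71 F1122
G1 X337.77 Y191.18 F1122
G1 X284.99 Y127.29 F1122
M5
G00 X311.13 Y201.84
M3 S832
G1 X298.81 Y206.84 F1122
G1 X293.63 Y219.10 F1122
G1 X298.63 Y231.42 F1122
G1 X310.89 Y236.60 F1122
G1 X323.21 Y231.60 F1122
G1 X328.39 Y219.34 F1122
G1 X323.39 Y207.02 F1122
G1 X311.13 Y201.84 F1122
M5
G00 X89.34 Y192.89
M3 S832
G1 X90.75 Y203.40 F1122
G1 X117.34 Y209.75 F1122
G1 X155.55 Y213.77 F1122
G1 X191.81 Y217.30 F1122
G1 X212.55 Y222.20 F1122
M5
G00 X138.27 Y30.68
M3 S832
G1 X133.75 Y28.89 F1122
G1 X129.54 Y31.32 F1122
G1 X128.81 Y36.12 F1122
G1 X132.10 Y39.69 F1122
G1 X136.95 Y39.33 F1122
G1 X139.70 Y35.32 F1122
G1 X138.27 Y30.68 F1122
M5
G00 X209.84 Y111.63
M3 S832
G1 X128.92 Y191.73 F1122
G1 X262.33 Y46.77 F1122
G1 X326.01 Y77.78 F1122
M5
G00 X177.90 Y199.73
M3 S832
G1 X311.55 Y199.73 F1122
G1 X311.55 Y165.72 F1122
G1 X177.90 Y165.72 F1122
G1 X177.90 Y199.73 F1122
M5
G00 X0.00 Y0.00

viewBox `0 0 350.09 240.56` with mm width/height → 1 unit = 1 mm. Flip: y_m = 240.56 − y_svg.

**Shape 1** — `<path>` open polyline, stroke `#ff00ff` → cut (S832, F1122). Machine vertices: (131.85,27.09) → (32.35,202.81) → (20.55,53.92) → (13.62,227.71) → (337.77,191.18) → (284.99,127.29). Open path.

**Shape 2** — `<polygon>` regular polygon, stroke `#ff00ff` → cut (S832, F1122). Machine vertices: (311.13,201.84) → (298.81,206.84) → (293.63,219.10) → (298.63,231.42) → (310.89,236.60) → (323.21,231.60) → (328.39,219.34) → (323.39,207.02) → (311.13,201.84). Closed: final G1 returns to the first vertex.

**Shape 3** — `<path>` cubic bezier, stroke `#ff00ff` → cut (S832, F1122). Control points (SVG): P0=(89.34,47.67), P1=(63.17,25.65), P2=(198.44,28.68), P3=(212.55,18.36); sampled at t=k/5. Machine vertices: (89.34,192.89) → (90.75,203.40) → (117.34,209.75) → (155.55,213.77) → (191.81,217.30) → (212.55,222.20). Open path.

**Shape 4** — `<polygon>` regular polygon, stroke `#ff00ff` → cut (S832, F1122). Machine vertices: (138.27,30.68) → (133.75,28.89) → (129.54,31.32) → (128.81,36.12) → (132.10,39.69) → (136.95,39.33) → (139.70,35.32) → (138.27,30.68). Closed: final G1 returns to the first vertex.

**Shape 5** — `<polyline>` open polyline, stroke `#ff00ff` → cut (S832, F1122). Machine vertices: (209.84,111.63) → (128.92,191.73) → (262.33,46.77) → (326.01,77.78). Open path.

**Shape 6** — `<polygon>` rectangle, stroke `#ff00ff` → cut (S832, F1122). Machine vertices: (177.90,199.73) → (311.55,199.73) → (311.55,165.72) → (177.90,165.72) → (177.90,199.73). Closed: final G1 returns to the first vertex.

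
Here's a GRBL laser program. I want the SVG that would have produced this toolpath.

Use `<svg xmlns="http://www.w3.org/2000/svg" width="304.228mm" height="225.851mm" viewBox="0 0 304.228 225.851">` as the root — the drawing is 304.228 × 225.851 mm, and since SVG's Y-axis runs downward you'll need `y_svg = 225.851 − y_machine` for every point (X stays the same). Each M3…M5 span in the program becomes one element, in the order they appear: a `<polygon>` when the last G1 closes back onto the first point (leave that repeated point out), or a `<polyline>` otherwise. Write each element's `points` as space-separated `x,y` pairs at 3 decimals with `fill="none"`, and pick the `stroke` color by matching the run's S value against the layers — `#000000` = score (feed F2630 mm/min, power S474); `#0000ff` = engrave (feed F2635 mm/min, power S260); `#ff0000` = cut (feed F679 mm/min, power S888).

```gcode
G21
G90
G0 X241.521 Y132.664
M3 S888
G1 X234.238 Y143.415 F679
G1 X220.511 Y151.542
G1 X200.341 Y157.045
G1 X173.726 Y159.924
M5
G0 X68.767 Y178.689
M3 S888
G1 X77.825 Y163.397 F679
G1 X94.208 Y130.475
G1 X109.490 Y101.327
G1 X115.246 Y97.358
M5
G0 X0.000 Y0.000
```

y_svg = 225.851 − y_m. Every run uses S888, so all elements get stroke `#ff0000` (cut).

[1] open run; points: 241.521,93.187 234.238,82.436 220.511,74.309 200.341,68.806 173.726,65.927

[2] open run; points: 68.767,47.162 77.825,62.454 94.208,95.376 109.490,124.524 115.246,128.493

<svg xmlns="http://www.w3.org/2000/svg" width="304.228mm" height="225.851mm" viewBox="0 0 304.228 225.851">
  <polyline points="241.521,93.187 234.238,82.436 220.511,74.309 200.341,68.806 173.726,65.927" fill="none" stroke="#ff0000"/>
  <polyline points="68.767,47.162 77.825,62.454 94.208,95.376 109.490,124.524 115.246,128.493" fill="none" stroke="#ff0000"/>
</svg>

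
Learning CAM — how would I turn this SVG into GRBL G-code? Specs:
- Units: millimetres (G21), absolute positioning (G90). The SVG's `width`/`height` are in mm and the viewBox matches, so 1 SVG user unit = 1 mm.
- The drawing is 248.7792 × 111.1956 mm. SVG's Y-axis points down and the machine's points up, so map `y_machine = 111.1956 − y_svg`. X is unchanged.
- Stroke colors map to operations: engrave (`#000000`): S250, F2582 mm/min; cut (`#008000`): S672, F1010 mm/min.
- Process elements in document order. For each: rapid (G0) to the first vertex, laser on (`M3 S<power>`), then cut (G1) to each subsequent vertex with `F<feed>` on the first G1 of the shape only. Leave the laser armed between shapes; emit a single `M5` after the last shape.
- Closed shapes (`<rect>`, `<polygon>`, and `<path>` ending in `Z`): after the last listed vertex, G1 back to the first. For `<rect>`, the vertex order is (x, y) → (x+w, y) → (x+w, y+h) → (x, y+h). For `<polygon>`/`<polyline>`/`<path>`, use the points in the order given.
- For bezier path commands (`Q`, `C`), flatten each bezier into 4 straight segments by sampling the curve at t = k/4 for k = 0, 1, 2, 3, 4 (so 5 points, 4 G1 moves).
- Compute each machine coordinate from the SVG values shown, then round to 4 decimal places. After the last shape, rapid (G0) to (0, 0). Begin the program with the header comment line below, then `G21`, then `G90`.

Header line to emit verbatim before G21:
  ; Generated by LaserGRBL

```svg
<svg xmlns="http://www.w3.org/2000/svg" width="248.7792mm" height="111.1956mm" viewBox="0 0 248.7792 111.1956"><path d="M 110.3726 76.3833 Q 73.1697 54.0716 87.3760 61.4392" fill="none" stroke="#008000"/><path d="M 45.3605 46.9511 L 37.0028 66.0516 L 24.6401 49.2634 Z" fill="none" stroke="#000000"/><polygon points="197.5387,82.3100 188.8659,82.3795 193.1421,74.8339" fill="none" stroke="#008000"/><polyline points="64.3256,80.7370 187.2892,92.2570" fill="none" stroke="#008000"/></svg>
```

1 u = 1 mm; y_m = 111.1956 − y.

[1] `<path>` quadratic bezier, #008000→cut S672 F1010: (110.3726,34.8123) → (94.9842,44.1132) → (86.0220,49.7042) → (83.4859,51.5852) → (87.3760,49.7564)

[2] `<path>` regular polygon, #000000→engrave S250 F2582: (45.3605,64.2445) → (37.0028,45.1440) → (24.6401,61.9322) → (45.3605,64.2445) (closed)

[3] `<polygon>` regular polygon, #008000→cut S672 F1010: (197.5387,28.8856) → (188.8659,28.8161) → (193.1421,36.3617) → (197.5387,28.8856) (closed)

[4] `<polyline>` line segment, #008000→cut S672 F1010: (64.3256,30.4586) → (187.2892,18.9386)

; Generated by LaserGRBL
G21
G90
G0 X110.3726 Y34.8123
M3 S672
G1 X94.9842 Y44.1132 F1010
G1 X86.0220 Y49.7042
G1 X83.4859 Y51.5852
G1 X87.3760 Y49.7564
G0 X45.3605 Y64.2445
M3 S250
G1 X37.0028 Y45.1440 F2582
G1 X24.6401 Y61.9322
G1 X45.3605 Y64.2445
G0 X197.5387 Y28.8856
M3 S672
G1 X188.8659 Y28.8161 F1010
G1 X193.1421 Y36.3617
G1 X197.5387 Y28.8856
G0 X64.3256 Y30.4586
M3 S672
G1 X187.2892 Y18.9386 F1010
M5
G0 X0.0000 Y0.0000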